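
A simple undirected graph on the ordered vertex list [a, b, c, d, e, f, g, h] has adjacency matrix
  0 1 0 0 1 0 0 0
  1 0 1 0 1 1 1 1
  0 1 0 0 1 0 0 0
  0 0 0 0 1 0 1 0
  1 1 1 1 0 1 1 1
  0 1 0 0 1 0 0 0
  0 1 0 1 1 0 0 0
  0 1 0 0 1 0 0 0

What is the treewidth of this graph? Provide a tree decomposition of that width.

The largest bag has 3 vertices, giving width 2; this decomposition certifies tw(G) ≤ 2. Conversely, {d, e, g} is a clique of size 3, and the vertices of any clique must share a bag in every tree decomposition; so some bag has ≥ 3 vertices and tw(G) ≥ 2. Therefore the treewidth is 2.

Treewidth 2.
One optimal decomposition is:
Bags: B1 = {b, e, h}  B2 = {a, b, e}  B3 = {b, e, g}  B4 = {d, e, g}  B5 = {b, c, e}  B6 = {b, e, f}
Tree: B1–B2, B1–B3, B3–B4, B2–B5, B2–B6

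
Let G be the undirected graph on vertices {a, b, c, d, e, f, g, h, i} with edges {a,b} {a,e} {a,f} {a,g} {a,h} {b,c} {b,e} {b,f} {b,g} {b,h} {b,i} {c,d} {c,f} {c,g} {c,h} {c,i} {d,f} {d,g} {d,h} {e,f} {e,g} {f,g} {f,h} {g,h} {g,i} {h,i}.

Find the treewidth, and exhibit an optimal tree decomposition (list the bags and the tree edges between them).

Every bag has size at most 5, so the width is 5 − 1 = 4 and tw(G) ≤ 4. For the lower bound, the 5 vertices {a, b, e, f, g} are pairwise adjacent, and any tree decomposition puts a clique entirely inside one bag — forcing width ≥ 4. Combining the bounds, tw(G) = 4.

Treewidth 4.
One optimal decomposition is:
Bags: B1 = {b, c, f, g, h}  B2 = {b, c, g, h, i}  B3 = {a, b, f, g, h}  B4 = {c, d, f, g, h}  B5 = {a, b, e, f, g}
Tree: B1–B2, B1–B3, B1–B4, B3–B5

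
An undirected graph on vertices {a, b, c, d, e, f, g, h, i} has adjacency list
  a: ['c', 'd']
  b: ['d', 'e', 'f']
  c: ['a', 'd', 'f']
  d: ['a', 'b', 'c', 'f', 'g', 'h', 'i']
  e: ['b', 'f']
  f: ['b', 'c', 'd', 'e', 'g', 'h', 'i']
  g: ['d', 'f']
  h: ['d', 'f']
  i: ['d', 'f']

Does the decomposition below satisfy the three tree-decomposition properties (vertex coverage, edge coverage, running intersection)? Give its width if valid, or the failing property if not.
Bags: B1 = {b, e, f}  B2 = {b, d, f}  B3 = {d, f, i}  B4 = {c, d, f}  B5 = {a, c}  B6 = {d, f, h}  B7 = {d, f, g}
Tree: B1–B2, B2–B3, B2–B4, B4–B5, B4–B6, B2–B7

A tree decomposition must satisfy three properties: every vertex lies in some bag; for every edge, both endpoints lie together in some bag; and for every vertex, the bags containing it form a connected subtree. Here edge (d,a) lies in no bag, so the decomposition is invalid.

No — edge (d,a) lies in no bag.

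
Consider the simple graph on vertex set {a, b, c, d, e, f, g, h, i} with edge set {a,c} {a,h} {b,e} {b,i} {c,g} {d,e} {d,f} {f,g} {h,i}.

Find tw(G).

2

A width-2 tree decomposition is:
Bags: B1 = {b, d, e}  B2 = {b, d, f}  B3 = {b, f, g}  B4 = {b, c, g}  B5 = {a, b, c}  B6 = {a, b, h}  B7 = {b, h, i}
Tree: B1–B2, B2–B3, B3–B4, B4–B5, B5–B6, B6–B7
The largest bag has 3 vertices, giving width 2; this decomposition certifies tw(G) ≤ 2. Since b–e–d–f–g–c–a–h–i–b is a cycle in G, G is not acyclic. Forests are exactly the graphs of treewidth ≤ 1, so tw(G) ≥ 2. Hence tw(G) = 2 exactly.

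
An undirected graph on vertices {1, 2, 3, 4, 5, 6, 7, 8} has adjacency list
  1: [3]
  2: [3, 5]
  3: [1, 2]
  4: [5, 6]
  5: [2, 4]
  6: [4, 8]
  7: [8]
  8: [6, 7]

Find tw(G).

1

A width-1 tree decomposition is:
Bags: B1 = {1, 3}  B2 = {2, 3}  B3 = {2, 5}  B4 = {4, 5}  B5 = {4, 6}  B6 = {6, 8}  B7 = {7, 8}
Tree: B1–B2, B2–B3, B3–B4, B4–B5, B5–B6, B6–B7
The largest bag has 2 vertices, giving width 1; this decomposition certifies tw(G) ≤ 1. Since G has at least one edge (e.g. 1–3), it is not an edgeless graph, so tw(G) ≥ 1. Hence tw(G) = 1 exactly.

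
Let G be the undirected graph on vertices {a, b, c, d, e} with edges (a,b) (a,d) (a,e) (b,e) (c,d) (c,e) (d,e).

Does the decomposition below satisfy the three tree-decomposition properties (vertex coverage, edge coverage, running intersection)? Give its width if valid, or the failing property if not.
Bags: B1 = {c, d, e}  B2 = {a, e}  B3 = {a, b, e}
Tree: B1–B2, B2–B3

A tree decomposition must satisfy three properties: every vertex lies in some bag; for every edge, both endpoints lie together in some bag; and for every vertex, the bags containing it form a connected subtree. Here edge (d,a) lies in no bag, so the decomposition is invalid.

No — edge (d,a) lies in no bag.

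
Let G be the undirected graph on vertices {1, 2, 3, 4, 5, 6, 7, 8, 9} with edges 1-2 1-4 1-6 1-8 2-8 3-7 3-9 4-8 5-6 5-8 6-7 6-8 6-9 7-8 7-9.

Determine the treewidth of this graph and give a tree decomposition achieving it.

Each bag holds 3 vertices, so the decomposition has width 2, which upper-bounds the treewidth. Conversely, {1, 2, 8} is a clique of size 3, and the vertices of any clique must share a bag in every tree decomposition; so some bag has ≥ 3 vertices and tw(G) ≥ 2. The upper and lower bounds meet at 2, so that is the treewidth.

Treewidth 2.
Bags: B1 = {1, 6, 8}  B2 = {6, 7, 8}  B3 = {6, 7, 9}  B4 = {3, 7, 9}  B5 = {5, 6, 8}  B6 = {1, 2, 8}  B7 = {1, 4, 8}
Tree: B1–B2, B2–B3, B3–B4, B1–B5, B1–B6, B6–B7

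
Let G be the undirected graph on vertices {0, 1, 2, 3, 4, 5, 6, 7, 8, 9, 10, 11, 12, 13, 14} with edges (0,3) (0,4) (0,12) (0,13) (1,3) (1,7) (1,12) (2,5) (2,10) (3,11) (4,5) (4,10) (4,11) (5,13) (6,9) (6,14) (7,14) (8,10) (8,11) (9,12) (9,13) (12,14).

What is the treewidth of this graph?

3

A width-3 tree decomposition is:
Bags: B1 = {2, 5, 8, 10}  B2 = {4, 5, 8, 10}  B3 = {4, 5, 8, 11}  B4 = {4, 5, 11, 13}  B5 = {0, 4, 11, 13}  B6 = {0, 3, 11, 13}  B7 = {0, 3, 9, 13}  B8 = {0, 3, 9, 12}  B9 = {1, 3, 9, 12}  B10 = {1, 6, 9, 12}  B11 = {1, 6, 12, 14}  B12 = {1, 6, 7, 14}
Tree: B1–B2, B2–B3, B3–B4, B4–B5, B5–B6, B6–B7, B7–B8, B8–B9, B9–B10, B10–B11, B11–B12
The largest bag has 4 vertices, giving width 3; this decomposition certifies tw(G) ≤ 3. For the lower bound: the 4 vertex sets {2,8,10}, {5}, {4}, {0,3,11,13} are disjoint, each induces a connected subgraph, and every pair is joined by at least one edge of G. Contracting each set to a single vertex therefore yields K_{4} as a minor, and since treewidth is minor-monotone, tw(G) ≥ tw(K_{4}) = 3. Therefore the treewidth is 3.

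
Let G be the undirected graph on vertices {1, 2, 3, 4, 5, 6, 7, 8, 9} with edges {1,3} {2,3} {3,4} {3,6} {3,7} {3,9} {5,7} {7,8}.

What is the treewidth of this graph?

1

A width-1 tree decomposition is:
Bags: B1 = {5, 7}  B2 = {3, 7}  B3 = {3, 9}  B4 = {3, 4}  B5 = {1, 3}  B6 = {3, 6}  B7 = {2, 3}  B8 = {7, 8}
Tree: B1–B2, B2–B3, B2–B4, B4–B5, B5–B6, B2–B7, B1–B8
Each bag holds 2 vertices, so the decomposition has width 1, which upper-bounds the treewidth. G has an edge, so its treewidth is at least 1. Combining the bounds, tw(G) = 1.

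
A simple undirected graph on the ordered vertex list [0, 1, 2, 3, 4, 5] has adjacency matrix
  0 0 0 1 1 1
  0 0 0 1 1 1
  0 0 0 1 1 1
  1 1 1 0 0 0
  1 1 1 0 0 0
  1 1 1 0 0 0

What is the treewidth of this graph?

3

A width-3 tree decomposition is:
Bags: B1 = {2, 3, 4, 5}  B2 = {0, 3, 4, 5}  B3 = {1, 3, 4, 5}
Tree: B1–B2, B2–B3
Every bag has size at most 4, so the width is 4 − 1 = 3 and tw(G) ≤ 3. For the lower bound: the 4 vertex sets {2,5}, {0,3}, {4}, {1} are disjoint, each induces a connected subgraph, and every pair is joined by at least one edge of G. Contracting each set to a single vertex therefore yields K_{4} as a minor, and since treewidth is minor-monotone, tw(G) ≥ tw(K_{4}) = 3. The upper and lower bounds meet at 3, so that is the treewidth.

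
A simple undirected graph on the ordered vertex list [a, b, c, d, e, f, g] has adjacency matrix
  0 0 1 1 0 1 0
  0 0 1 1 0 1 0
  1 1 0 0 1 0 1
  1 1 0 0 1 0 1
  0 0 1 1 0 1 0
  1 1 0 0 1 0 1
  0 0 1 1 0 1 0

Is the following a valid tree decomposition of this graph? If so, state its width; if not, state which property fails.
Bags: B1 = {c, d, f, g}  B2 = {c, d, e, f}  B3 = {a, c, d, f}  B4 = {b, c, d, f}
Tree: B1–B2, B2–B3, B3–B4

Yes; width 3.

Every vertex of G appears in some bag (union = {a, b, c, d, e, f, g}); every edge is covered by a bag; and for each vertex v the set of bags containing v is connected in the bag tree. The decomposition is therefore valid. The largest bag has 4 vertices, so the width is 3.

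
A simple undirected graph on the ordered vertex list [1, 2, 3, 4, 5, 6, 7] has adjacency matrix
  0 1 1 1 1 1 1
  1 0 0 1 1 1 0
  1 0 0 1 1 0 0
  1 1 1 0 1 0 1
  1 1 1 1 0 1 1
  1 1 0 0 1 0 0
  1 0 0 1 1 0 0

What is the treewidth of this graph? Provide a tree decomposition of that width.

Every bag has size at most 4, so the width is 4 − 1 = 3 and tw(G) ≤ 3. Conversely, {1, 2, 4, 5} is a clique of size 4, and the vertices of any clique must share a bag in every tree decomposition; so some bag has ≥ 4 vertices and tw(G) ≥ 3. Combining the bounds, tw(G) = 3.

Treewidth 3.
One optimal decomposition is:
Bags: B1 = {1, 2, 4, 5}  B2 = {1, 2, 5, 6}  B3 = {1, 3, 4, 5}  B4 = {1, 4, 5, 7}
Tree: B1–B2, B1–B3, B1–B4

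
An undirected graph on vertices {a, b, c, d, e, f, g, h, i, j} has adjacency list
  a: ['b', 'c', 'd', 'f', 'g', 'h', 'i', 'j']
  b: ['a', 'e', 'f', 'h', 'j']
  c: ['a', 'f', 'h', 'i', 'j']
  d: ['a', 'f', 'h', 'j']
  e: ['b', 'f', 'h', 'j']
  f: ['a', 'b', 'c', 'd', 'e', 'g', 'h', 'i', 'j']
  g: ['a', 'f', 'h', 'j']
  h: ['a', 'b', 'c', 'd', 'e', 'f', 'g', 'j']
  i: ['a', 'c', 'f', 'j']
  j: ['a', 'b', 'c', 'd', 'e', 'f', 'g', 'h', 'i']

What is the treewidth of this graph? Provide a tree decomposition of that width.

Every bag has size at most 5, so the width is 5 − 1 = 4 and tw(G) ≤ 4. On the other hand G contains the 5-clique {b, e, f, h, j}. A clique must lie in a single bag of any decomposition, so no decomposition can have width below 4. Therefore the treewidth is 4.

Treewidth 4.
One such decomposition:
Bags: B1 = {a, c, f, h, j}  B2 = {a, b, f, h, j}  B3 = {a, f, g, h, j}  B4 = {a, d, f, h, j}  B5 = {a, c, f, i, j}  B6 = {b, e, f, h, j}
Tree: B1–B2, B1–B3, B2–B4, B1–B5, B2–B6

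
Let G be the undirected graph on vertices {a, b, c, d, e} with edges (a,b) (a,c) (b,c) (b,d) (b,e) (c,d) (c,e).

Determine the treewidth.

A width-2 tree decomposition is:
Bags: B1 = {b, c, d}  B2 = {a, b, c}  B3 = {b, c, e}
Tree: B1–B2, B2–B3
The largest bag has 3 vertices, giving width 2; this decomposition certifies tw(G) ≤ 2. On the other hand G contains the 3-clique {b, c, d}. A clique must lie in a single bag of any decomposition, so no decomposition can have width below 2. Hence tw(G) = 2 exactly.

2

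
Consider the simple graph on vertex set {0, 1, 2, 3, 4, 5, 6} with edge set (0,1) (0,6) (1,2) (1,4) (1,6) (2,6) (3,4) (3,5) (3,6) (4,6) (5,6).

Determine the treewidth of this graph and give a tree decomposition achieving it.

Treewidth 2.
Bags: B1 = {1, 4, 6}  B2 = {0, 1, 6}  B3 = {3, 4, 6}  B4 = {3, 5, 6}  B5 = {1, 2, 6}
Tree: B1–B2, B1–B3, B3–B4, B2–B5

Every bag has size at most 3, so the width is 3 − 1 = 2 and tw(G) ≤ 2. Conversely, {0, 1, 6} is a clique of size 3, and the vertices of any clique must share a bag in every tree decomposition; so some bag has ≥ 3 vertices and tw(G) ≥ 2. Combining the bounds, tw(G) = 2.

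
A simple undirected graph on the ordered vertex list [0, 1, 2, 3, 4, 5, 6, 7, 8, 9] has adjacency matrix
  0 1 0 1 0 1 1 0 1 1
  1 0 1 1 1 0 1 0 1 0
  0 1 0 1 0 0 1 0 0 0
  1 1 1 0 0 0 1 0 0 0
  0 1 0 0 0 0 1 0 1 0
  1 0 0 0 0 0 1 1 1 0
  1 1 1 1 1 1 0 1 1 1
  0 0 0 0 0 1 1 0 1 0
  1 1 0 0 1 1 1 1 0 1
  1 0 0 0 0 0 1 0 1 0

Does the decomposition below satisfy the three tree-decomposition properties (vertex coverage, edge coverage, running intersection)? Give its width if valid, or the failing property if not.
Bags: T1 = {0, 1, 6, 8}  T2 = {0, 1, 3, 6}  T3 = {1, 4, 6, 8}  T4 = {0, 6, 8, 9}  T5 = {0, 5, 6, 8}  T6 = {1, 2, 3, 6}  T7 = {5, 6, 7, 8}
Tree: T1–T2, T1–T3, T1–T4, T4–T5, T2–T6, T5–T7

Yes; width 3.

Vertex coverage: the bags together contain {0, 1, 2, 3, 4, 5, 6, 7, 8, 9}, the full vertex set. Edge coverage: each edge of G has both endpoints in at least one bag. Running intersection: for every vertex, the bags containing it form a connected subtree. All three properties hold, so this is a valid tree decomposition of width max|bag| − 1 = 3, and hence tw(G) ≤ 3.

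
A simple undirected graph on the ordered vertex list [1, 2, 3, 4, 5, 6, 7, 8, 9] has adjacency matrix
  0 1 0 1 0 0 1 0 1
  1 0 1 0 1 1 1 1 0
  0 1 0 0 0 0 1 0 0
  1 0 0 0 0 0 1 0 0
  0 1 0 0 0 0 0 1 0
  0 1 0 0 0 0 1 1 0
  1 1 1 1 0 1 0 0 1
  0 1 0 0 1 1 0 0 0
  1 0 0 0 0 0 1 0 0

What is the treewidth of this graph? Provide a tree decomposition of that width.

The largest bag has 3 vertices, giving width 2; this decomposition certifies tw(G) ≤ 2. On the other hand G contains the 3-clique {1, 7, 9}. A clique must lie in a single bag of any decomposition, so no decomposition can have width below 2. Combining the bounds, tw(G) = 2.

Treewidth 2.
Bags: B1 = {1, 4, 7}  B2 = {1, 2, 7}  B3 = {1, 7, 9}  B4 = {2, 6, 7}  B5 = {2, 3, 7}  B6 = {2, 6, 8}  B7 = {2, 5, 8}
Tree: B1–B2, B1–B3, B2–B4, B2–B5, B4–B6, B6–B7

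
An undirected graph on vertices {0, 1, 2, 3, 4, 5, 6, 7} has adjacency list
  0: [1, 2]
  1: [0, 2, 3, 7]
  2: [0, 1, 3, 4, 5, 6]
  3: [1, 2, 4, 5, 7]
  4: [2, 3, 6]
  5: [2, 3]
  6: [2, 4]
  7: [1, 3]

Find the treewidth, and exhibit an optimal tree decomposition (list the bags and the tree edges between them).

Treewidth 2.
One optimal decomposition is:
Bags: B1 = {2, 3, 4}  B2 = {2, 3, 5}  B3 = {1, 2, 3}  B4 = {1, 3, 7}  B5 = {2, 4, 6}  B6 = {0, 1, 2}
Tree: B1–B2, B1–B3, B3–B4, B1–B5, B3–B6

Every bag has size at most 3, so the width is 3 − 1 = 2 and tw(G) ≤ 2. Conversely, {0, 1, 2} is a clique of size 3, and the vertices of any clique must share a bag in every tree decomposition; so some bag has ≥ 3 vertices and tw(G) ≥ 2. The upper and lower bounds meet at 2, so that is the treewidth.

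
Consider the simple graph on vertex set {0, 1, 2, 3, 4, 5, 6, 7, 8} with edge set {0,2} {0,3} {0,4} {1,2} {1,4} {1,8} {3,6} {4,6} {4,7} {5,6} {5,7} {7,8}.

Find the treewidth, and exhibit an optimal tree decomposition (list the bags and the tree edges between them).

Treewidth 3.
Bags: B1 = {0, 3, 5, 6}  B2 = {0, 4, 5, 6}  B3 = {0, 4, 5, 7}  B4 = {0, 2, 4, 7}  B5 = {1, 2, 4, 7}  B6 = {1, 2, 7, 8}
Tree: B1–B2, B2–B3, B3–B4, B4–B5, B5–B6

Every bag has size at most 4, so the width is 4 − 1 = 3 and tw(G) ≤ 3. For the lower bound: the 4 vertex sets {3,5,6}, {0}, {4}, {1,2,7,8} are disjoint, each induces a connected subgraph, and every pair is joined by at least one edge of G. Contracting each set to a single vertex therefore yields K_{4} as a minor, and since treewidth is minor-monotone, tw(G) ≥ tw(K_{4}) = 3. Combining the bounds, tw(G) = 3.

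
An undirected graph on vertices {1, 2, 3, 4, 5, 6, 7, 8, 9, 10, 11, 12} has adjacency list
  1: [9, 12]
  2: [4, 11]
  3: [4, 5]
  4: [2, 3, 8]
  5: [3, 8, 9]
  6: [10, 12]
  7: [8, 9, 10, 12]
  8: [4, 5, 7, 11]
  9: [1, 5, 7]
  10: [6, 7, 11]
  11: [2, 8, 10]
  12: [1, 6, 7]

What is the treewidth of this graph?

A width-3 tree decomposition is:
Bags: B1 = {2, 3, 4, 11}  B2 = {3, 4, 8, 11}  B3 = {3, 5, 8, 11}  B4 = {5, 8, 10, 11}  B5 = {5, 7, 8, 10}  B6 = {5, 7, 9, 10}  B7 = {6, 7, 9, 10}  B8 = {6, 7, 9, 12}  B9 = {1, 6, 9, 12}
Tree: B1–B2, B2–B3, B3–B4, B4–B5, B5–B6, B6–B7, B7–B8, B8–B9
Every bag has size at most 4, so the width is 4 − 1 = 3 and tw(G) ≤ 3. For the lower bound: the 4 vertex sets {2,3,4}, {11}, {8}, {5,7,9,10} are disjoint, each induces a connected subgraph, and every pair is joined by at least one edge of G. Contracting each set to a single vertex therefore yields K_{4} as a minor, and since treewidth is minor-monotone, tw(G) ≥ tw(K_{4}) = 3. The upper and lower bounds meet at 3, so that is the treewidth.

3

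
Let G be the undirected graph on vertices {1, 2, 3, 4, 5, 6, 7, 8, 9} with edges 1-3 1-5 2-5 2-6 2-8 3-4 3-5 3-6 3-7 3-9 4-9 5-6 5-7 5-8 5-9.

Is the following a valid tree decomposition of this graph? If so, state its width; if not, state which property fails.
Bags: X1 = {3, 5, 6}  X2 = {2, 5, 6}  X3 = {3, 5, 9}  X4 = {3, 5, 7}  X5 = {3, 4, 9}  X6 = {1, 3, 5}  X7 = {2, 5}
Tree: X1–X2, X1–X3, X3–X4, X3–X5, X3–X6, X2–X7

A tree decomposition must satisfy three properties: every vertex lies in some bag; for every edge, both endpoints lie together in some bag; and for every vertex, the bags containing it form a connected subtree. Here vertex 8 appears in no bag, so the decomposition is invalid.

No — vertex 8 appears in no bag.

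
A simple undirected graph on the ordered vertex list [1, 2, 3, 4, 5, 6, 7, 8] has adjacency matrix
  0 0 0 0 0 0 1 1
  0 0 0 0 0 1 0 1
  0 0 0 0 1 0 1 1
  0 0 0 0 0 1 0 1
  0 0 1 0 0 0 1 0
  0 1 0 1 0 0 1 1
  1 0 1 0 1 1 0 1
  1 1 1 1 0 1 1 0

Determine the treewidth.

A width-2 tree decomposition is:
Bags: B1 = {3, 7, 8}  B2 = {6, 7, 8}  B3 = {2, 6, 8}  B4 = {4, 6, 8}  B5 = {1, 7, 8}  B6 = {3, 5, 7}
Tree: B1–B2, B2–B3, B2–B4, B2–B5, B1–B6
The largest bag has 3 vertices, giving width 2; this decomposition certifies tw(G) ≤ 2. On the other hand G contains the 3-clique {1, 7, 8}. A clique must lie in a single bag of any decomposition, so no decomposition can have width below 2. The upper and lower bounds meet at 2, so that is the treewidth.

2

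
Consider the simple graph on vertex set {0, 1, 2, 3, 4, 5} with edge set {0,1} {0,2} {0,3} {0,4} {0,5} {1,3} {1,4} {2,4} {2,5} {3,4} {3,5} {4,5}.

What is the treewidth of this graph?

3

A width-3 tree decomposition is:
Bags: B1 = {0, 3, 4, 5}  B2 = {0, 1, 3, 4}  B3 = {0, 2, 4, 5}
Tree: B1–B2, B1–B3
Each bag holds 4 vertices, so the decomposition has width 3, which upper-bounds the treewidth. Conversely, {0, 2, 4, 5} is a clique of size 4, and the vertices of any clique must share a bag in every tree decomposition; so some bag has ≥ 4 vertices and tw(G) ≥ 3. Therefore the treewidth is 3.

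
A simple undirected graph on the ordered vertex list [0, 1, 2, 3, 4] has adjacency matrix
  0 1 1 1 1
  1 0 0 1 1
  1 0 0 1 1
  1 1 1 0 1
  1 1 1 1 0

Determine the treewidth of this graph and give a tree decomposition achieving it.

Every bag has size at most 4, so the width is 4 − 1 = 3 and tw(G) ≤ 3. Conversely, {0, 1, 3, 4} is a clique of size 4, and the vertices of any clique must share a bag in every tree decomposition; so some bag has ≥ 4 vertices and tw(G) ≥ 3. Combining the bounds, tw(G) = 3.

Treewidth 3.
Bags: B1 = {0, 1, 3, 4}  B2 = {0, 2, 3, 4}
Tree: B1–B2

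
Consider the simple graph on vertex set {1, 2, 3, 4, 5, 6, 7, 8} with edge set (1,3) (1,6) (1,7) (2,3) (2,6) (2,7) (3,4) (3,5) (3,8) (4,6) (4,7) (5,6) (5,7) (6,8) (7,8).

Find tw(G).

A width-3 tree decomposition is:
Bags: B1 = {1, 3, 6, 7}  B2 = {2, 3, 6, 7}  B3 = {3, 5, 6, 7}  B4 = {3, 4, 6, 7}  B5 = {3, 6, 7, 8}
Tree: B1–B2, B2–B3, B3–B4, B4–B5
The largest bag has 4 vertices, giving width 3; this decomposition certifies tw(G) ≤ 3. For the lower bound: the 4 vertex sets {1,7}, {2,6}, {3}, {5} are disjoint, each induces a connected subgraph, and every pair is joined by at least one edge of G. Contracting each set to a single vertex therefore yields K_{4} as a minor, and since treewidth is minor-monotone, tw(G) ≥ tw(K_{4}) = 3. Therefore the treewidth is 3.

3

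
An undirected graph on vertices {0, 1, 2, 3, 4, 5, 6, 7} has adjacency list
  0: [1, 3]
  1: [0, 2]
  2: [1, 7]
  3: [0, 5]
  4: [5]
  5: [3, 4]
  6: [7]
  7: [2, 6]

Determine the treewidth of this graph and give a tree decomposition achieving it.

Treewidth 1.
One optimal decomposition is:
Bags: B1 = {6, 7}  B2 = {2, 7}  B3 = {1, 2}  B4 = {0, 1}  B5 = {0, 3}  B6 = {3, 5}  B7 = {4, 5}
Tree: B1–B2, B2–B3, B3–B4, B4–B5, B5–B6, B6–B7

Every bag has size at most 2, so the width is 2 − 1 = 1 and tw(G) ≤ 1. G has an edge, so its treewidth is at least 1. Therefore the treewidth is 1.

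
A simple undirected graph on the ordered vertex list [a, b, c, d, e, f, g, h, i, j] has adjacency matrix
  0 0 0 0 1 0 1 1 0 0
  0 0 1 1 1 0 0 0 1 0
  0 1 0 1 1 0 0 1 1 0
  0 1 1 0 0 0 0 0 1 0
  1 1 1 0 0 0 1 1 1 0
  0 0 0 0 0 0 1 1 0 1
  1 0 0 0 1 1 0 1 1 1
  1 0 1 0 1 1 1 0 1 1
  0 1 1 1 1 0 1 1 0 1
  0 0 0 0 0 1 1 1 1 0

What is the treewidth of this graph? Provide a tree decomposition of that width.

Treewidth 3.
Bags: B1 = {e, g, h, i}  B2 = {a, e, g, h}  B3 = {g, h, i, j}  B4 = {c, e, h, i}  B5 = {b, c, e, i}  B6 = {b, c, d, i}  B7 = {f, g, h, j}
Tree: B1–B2, B1–B3, B1–B4, B4–B5, B5–B6, B3–B7

The largest bag has 4 vertices, giving width 3; this decomposition certifies tw(G) ≤ 3. For the lower bound, the 4 vertices {b, c, d, i} are pairwise adjacent, and any tree decomposition puts a clique entirely inside one bag — forcing width ≥ 3. The upper and lower bounds meet at 3, so that is the treewidth.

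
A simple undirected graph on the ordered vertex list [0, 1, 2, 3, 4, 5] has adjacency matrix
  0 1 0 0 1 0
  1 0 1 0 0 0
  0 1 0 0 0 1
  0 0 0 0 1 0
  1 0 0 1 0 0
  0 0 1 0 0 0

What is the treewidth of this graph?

1

A width-1 tree decomposition is:
Bags: B1 = {2, 5}  B2 = {1, 2}  B3 = {0, 1}  B4 = {0, 4}  B5 = {3, 4}
Tree: B1–B2, B2–B3, B3–B4, B4–B5
The largest bag has 2 vertices, giving width 1; this decomposition certifies tw(G) ≤ 1. G has an edge, so its treewidth is at least 1. Hence tw(G) = 1 exactly.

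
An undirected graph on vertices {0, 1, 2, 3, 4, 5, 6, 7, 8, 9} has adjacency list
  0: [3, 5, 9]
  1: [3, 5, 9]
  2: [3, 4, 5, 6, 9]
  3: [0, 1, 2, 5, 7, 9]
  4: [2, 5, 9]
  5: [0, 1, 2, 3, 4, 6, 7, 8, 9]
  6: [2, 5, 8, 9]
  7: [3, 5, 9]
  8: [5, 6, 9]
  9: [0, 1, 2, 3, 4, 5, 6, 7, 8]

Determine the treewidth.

A width-3 tree decomposition is:
Bags: B1 = {3, 5, 7, 9}  B2 = {2, 3, 5, 9}  B3 = {2, 4, 5, 9}  B4 = {0, 3, 5, 9}  B5 = {2, 5, 6, 9}  B6 = {5, 6, 8, 9}  B7 = {1, 3, 5, 9}
Tree: B1–B2, B2–B3, B2–B4, B3–B5, B5–B6, B4–B7
Each bag holds 4 vertices, so the decomposition has width 3, which upper-bounds the treewidth. For the lower bound, the 4 vertices {5, 6, 8, 9} are pairwise adjacent, and any tree decomposition puts a clique entirely inside one bag — forcing width ≥ 3. Combining the bounds, tw(G) = 3.

3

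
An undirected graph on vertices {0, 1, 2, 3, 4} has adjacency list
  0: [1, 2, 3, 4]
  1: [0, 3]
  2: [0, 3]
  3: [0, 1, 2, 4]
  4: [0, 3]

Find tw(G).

A width-2 tree decomposition is:
Bags: B1 = {0, 3, 4}  B2 = {0, 2, 3}  B3 = {0, 1, 3}
Tree: B1–B2, B1–B3
The largest bag has 3 vertices, giving width 2; this decomposition certifies tw(G) ≤ 2. For the lower bound, the 3 vertices {0, 1, 3} are pairwise adjacent, and any tree decomposition puts a clique entirely inside one bag — forcing width ≥ 2. Hence tw(G) = 2 exactly.

2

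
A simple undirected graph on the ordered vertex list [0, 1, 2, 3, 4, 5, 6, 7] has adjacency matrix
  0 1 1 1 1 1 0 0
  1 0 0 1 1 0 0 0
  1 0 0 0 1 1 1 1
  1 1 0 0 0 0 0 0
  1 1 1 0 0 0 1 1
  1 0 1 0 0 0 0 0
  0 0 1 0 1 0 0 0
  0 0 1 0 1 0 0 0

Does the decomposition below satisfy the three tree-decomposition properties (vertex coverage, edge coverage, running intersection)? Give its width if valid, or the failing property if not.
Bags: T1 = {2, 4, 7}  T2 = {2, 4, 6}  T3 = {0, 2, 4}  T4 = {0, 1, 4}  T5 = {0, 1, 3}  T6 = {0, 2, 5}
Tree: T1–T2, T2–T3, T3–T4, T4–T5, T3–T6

Yes; width 2.

Checking the three conditions: (i) the bags cover all of {0, 1, 2, 3, 4, 5, 6, 7}; (ii) for each edge, some bag contains both endpoints; (iii) the bags containing any fixed vertex form a subtree. All hold, so the decomposition is valid with width 3 − 1 = 2.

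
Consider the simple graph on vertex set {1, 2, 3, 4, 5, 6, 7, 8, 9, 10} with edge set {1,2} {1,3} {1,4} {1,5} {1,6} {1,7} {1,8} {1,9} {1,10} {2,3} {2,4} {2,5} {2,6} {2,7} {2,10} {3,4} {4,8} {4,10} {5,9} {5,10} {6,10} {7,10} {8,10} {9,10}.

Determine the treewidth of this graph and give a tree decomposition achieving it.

Each bag holds 4 vertices, so the decomposition has width 3, which upper-bounds the treewidth. Conversely, {1, 4, 8, 10} is a clique of size 4, and the vertices of any clique must share a bag in every tree decomposition; so some bag has ≥ 4 vertices and tw(G) ≥ 3. Hence tw(G) = 3 exactly.

Treewidth 3.
One optimal decomposition is:
Bags: B1 = {1, 2, 6, 10}  B2 = {1, 2, 7, 10}  B3 = {1, 2, 5, 10}  B4 = {1, 2, 4, 10}  B5 = {1, 2, 3, 4}  B6 = {1, 5, 9, 10}  B7 = {1, 4, 8, 10}
Tree: B1–B2, B1–B3, B1–B4, B4–B5, B3–B6, B4–B7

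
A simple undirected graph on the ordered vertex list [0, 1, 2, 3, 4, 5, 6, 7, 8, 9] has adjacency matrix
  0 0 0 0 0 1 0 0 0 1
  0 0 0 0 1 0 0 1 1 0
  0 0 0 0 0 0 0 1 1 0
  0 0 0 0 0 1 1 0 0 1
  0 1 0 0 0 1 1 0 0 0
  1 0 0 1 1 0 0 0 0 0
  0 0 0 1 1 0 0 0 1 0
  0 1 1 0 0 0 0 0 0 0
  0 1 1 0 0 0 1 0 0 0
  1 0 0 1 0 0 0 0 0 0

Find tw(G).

2

A width-2 tree decomposition is:
Bags: B1 = {2, 7, 8}  B2 = {1, 7, 8}  B3 = {1, 6, 8}  B4 = {1, 4, 6}  B5 = {3, 4, 6}  B6 = {3, 4, 5}  B7 = {3, 5, 9}  B8 = {0, 5, 9}
Tree: B1–B2, B2–B3, B3–B4, B4–B5, B5–B6, B6–B7, B7–B8
The largest bag has 3 vertices, giving width 2; this decomposition certifies tw(G) ≤ 2. For the lower bound, G contains the cycle 2–7–1–8–2, so G is not a forest; only forests have treewidth ≤ 1, hence tw(G) ≥ 2. Hence tw(G) = 2 exactly.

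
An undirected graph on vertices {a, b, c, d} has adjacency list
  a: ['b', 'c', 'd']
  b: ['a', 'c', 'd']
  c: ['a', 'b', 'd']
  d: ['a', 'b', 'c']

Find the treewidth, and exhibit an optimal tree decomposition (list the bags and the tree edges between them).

Treewidth 3.
Bags: B1 = {a, b, c, d}
Tree: (single bag)

A single bag containing all 4 vertices is trivially a valid decomposition of width 3. For the lower bound, the 4 vertices {a, b, c, d} are pairwise adjacent, and any tree decomposition puts a clique entirely inside one bag — forcing width ≥ 3. Combining the bounds, tw(G) = 3.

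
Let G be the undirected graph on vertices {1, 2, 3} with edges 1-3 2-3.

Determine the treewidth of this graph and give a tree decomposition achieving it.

The largest bag has 2 vertices, giving width 1; this decomposition certifies tw(G) ≤ 1. Any graph with an edge has treewidth ≥ 1, and G has the edge 1–3. Combining the bounds, tw(G) = 1.

Treewidth 1.
One optimal decomposition is:
Bags: B1 = {1, 3}  B2 = {2, 3}
Tree: B1–B2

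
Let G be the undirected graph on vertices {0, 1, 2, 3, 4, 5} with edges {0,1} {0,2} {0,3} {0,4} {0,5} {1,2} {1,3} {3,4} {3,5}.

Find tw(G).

A width-2 tree decomposition is:
Bags: B1 = {0, 1, 2}  B2 = {0, 1, 3}  B3 = {0, 3, 5}  B4 = {0, 3, 4}
Tree: B1–B2, B2–B3, B3–B4
Each bag holds 3 vertices, so the decomposition has width 2, which upper-bounds the treewidth. Conversely, {0, 1, 2} is a clique of size 3, and the vertices of any clique must share a bag in every tree decomposition; so some bag has ≥ 3 vertices and tw(G) ≥ 2. The upper and lower bounds meet at 2, so that is the treewidth.

2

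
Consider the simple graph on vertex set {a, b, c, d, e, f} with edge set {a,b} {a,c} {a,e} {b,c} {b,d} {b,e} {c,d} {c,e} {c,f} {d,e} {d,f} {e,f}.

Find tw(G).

A width-3 tree decomposition is:
Bags: B1 = {c, d, e, f}  B2 = {b, c, d, e}  B3 = {a, b, c, e}
Tree: B1–B2, B2–B3
Each bag holds 4 vertices, so the decomposition has width 3, which upper-bounds the treewidth. For the lower bound, the 4 vertices {c, d, e, f} are pairwise adjacent, and any tree decomposition puts a clique entirely inside one bag — forcing width ≥ 3. Hence tw(G) = 3 exactly.

3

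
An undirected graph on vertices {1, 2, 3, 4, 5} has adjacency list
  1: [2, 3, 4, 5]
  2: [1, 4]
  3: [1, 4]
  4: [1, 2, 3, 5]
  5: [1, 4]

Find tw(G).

A width-2 tree decomposition is:
Bags: B1 = {1, 2, 4}  B2 = {1, 3, 4}  B3 = {1, 4, 5}
Tree: B1–B2, B2–B3
Each bag holds 3 vertices, so the decomposition has width 2, which upper-bounds the treewidth. Conversely, {1, 2, 4} is a clique of size 3, and the vertices of any clique must share a bag in every tree decomposition; so some bag has ≥ 3 vertices and tw(G) ≥ 2. Therefore the treewidth is 2.

2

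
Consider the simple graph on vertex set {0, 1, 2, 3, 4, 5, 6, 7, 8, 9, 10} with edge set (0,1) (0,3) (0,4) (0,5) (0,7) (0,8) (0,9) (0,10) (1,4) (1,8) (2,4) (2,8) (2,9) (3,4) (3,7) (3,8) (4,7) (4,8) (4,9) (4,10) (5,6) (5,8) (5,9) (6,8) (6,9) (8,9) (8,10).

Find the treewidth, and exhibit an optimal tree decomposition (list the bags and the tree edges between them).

Treewidth 3.
One such decomposition:
Bags: B1 = {0, 3, 4, 8}  B2 = {0, 4, 8, 10}  B3 = {0, 3, 4, 7}  B4 = {0, 4, 8, 9}  B5 = {0, 5, 8, 9}  B6 = {5, 6, 8, 9}  B7 = {2, 4, 8, 9}  B8 = {0, 1, 4, 8}
Tree: B1–B2, B1–B3, B1–B4, B4–B5, B5–B6, B4–B7, B4–B8

The largest bag has 4 vertices, giving width 3; this decomposition certifies tw(G) ≤ 3. On the other hand G contains the 4-clique {0, 1, 4, 8}. A clique must lie in a single bag of any decomposition, so no decomposition can have width below 3. Hence tw(G) = 3 exactly.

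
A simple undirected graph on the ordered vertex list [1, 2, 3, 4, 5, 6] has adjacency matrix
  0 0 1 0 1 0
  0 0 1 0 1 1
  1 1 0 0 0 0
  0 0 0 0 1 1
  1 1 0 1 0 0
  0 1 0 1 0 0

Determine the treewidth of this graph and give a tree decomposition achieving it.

Each bag holds 3 vertices, so the decomposition has width 2, which upper-bounds the treewidth. The edges 6–4–5–2–6 form a cycle, so G is not a tree and its treewidth is at least 2. The upper and lower bounds meet at 2, so that is the treewidth.

Treewidth 2.
One optimal decomposition is:
Bags: B1 = {2, 4, 6}  B2 = {2, 4, 5}  B3 = {2, 3, 5}  B4 = {1, 3, 5}
Tree: B1–B2, B2–B3, B3–B4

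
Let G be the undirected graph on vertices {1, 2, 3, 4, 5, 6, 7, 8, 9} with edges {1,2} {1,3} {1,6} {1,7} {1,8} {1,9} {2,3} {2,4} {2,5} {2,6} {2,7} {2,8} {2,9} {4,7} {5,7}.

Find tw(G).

2

A width-2 tree decomposition is:
Bags: B1 = {1, 2, 9}  B2 = {1, 2, 7}  B3 = {1, 2, 8}  B4 = {2, 4, 7}  B5 = {1, 2, 3}  B6 = {2, 5, 7}  B7 = {1, 2, 6}
Tree: B1–B2, B2–B3, B2–B4, B1–B5, B2–B6, B3–B7
The largest bag has 3 vertices, giving width 2; this decomposition certifies tw(G) ≤ 2. Conversely, {1, 2, 3} is a clique of size 3, and the vertices of any clique must share a bag in every tree decomposition; so some bag has ≥ 3 vertices and tw(G) ≥ 2. Combining the bounds, tw(G) = 2.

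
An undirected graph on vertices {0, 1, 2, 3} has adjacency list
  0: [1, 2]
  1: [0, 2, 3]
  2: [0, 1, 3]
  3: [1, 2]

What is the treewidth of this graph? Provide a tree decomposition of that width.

Each bag holds 3 vertices, so the decomposition has width 2, which upper-bounds the treewidth. For the lower bound, the 3 vertices {0, 1, 2} are pairwise adjacent, and any tree decomposition puts a clique entirely inside one bag — forcing width ≥ 2. Hence tw(G) = 2 exactly.

Treewidth 2.
Bags: B1 = {0, 1, 2}  B2 = {1, 2, 3}
Tree: B1–B2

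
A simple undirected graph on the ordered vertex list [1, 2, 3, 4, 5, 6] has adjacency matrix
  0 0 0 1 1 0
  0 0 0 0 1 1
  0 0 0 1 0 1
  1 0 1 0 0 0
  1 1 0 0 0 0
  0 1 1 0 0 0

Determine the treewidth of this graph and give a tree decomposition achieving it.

Treewidth 2.
Bags: B1 = {3, 4, 6}  B2 = {1, 4, 6}  B3 = {1, 5, 6}  B4 = {2, 5, 6}
Tree: B1–B2, B2–B3, B3–B4

The largest bag has 3 vertices, giving width 2; this decomposition certifies tw(G) ≤ 2. The edges 6–3–4–1–5–2–6 form a cycle, so G is not a tree and its treewidth is at least 2. Combining the bounds, tw(G) = 2.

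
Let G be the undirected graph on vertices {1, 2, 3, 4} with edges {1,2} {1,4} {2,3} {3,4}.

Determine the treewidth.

A width-2 tree decomposition is:
Bags: B1 = {2, 3, 4}  B2 = {1, 2, 4}
Tree: B1–B2
Each bag holds 3 vertices, so the decomposition has width 2, which upper-bounds the treewidth. Since 4–3–2–1–4 is a cycle in G, G is not acyclic. Forests are exactly the graphs of treewidth ≤ 1, so tw(G) ≥ 2. Combining the bounds, tw(G) = 2.

2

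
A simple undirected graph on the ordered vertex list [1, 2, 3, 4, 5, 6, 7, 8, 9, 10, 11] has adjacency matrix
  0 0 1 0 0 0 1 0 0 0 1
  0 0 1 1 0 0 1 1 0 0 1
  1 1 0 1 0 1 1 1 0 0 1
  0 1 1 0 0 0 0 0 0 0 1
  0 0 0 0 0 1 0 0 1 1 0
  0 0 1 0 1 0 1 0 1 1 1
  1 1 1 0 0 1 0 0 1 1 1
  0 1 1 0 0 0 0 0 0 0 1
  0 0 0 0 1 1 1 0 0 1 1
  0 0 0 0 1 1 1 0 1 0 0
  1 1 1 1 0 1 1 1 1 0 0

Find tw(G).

A width-3 tree decomposition is:
Bags: B1 = {3, 6, 7, 11}  B2 = {1, 3, 7, 11}  B3 = {2, 3, 7, 11}  B4 = {6, 7, 9, 11}  B5 = {2, 3, 4, 11}  B6 = {6, 7, 9, 10}  B7 = {2, 3, 8, 11}  B8 = {5, 6, 9, 10}
Tree: B1–B2, B1–B3, B1–B4, B3–B5, B4–B6, B3–B7, B6–B8
The largest bag has 4 vertices, giving width 3; this decomposition certifies tw(G) ≤ 3. On the other hand G contains the 4-clique {5, 6, 9, 10}. A clique must lie in a single bag of any decomposition, so no decomposition can have width below 3. The upper and lower bounds meet at 3, so that is the treewidth.

3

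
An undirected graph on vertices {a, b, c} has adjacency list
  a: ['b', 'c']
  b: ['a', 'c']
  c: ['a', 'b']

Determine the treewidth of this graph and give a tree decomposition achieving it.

Treewidth 2.
Bags: B1 = {a, b, c}
Tree: (single bag)

A single bag containing all 3 vertices is trivially a valid decomposition of width 2. For the lower bound, the 3 vertices {a, b, c} are pairwise adjacent, and any tree decomposition puts a clique entirely inside one bag — forcing width ≥ 2. Hence tw(G) = 2 exactly.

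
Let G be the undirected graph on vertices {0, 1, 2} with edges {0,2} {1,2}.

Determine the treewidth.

A width-1 tree decomposition is:
Bags: B1 = {1, 2}  B2 = {0, 2}
Tree: B1–B2
The largest bag has 2 vertices, giving width 1; this decomposition certifies tw(G) ≤ 1. G has an edge, so its treewidth is at least 1. Combining the bounds, tw(G) = 1.

1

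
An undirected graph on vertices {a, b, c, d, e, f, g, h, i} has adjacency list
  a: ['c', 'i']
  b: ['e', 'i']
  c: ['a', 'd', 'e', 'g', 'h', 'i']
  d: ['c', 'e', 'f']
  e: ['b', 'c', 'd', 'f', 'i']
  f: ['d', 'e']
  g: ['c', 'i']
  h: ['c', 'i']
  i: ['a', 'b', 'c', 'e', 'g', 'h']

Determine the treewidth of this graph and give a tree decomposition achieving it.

The largest bag has 3 vertices, giving width 2; this decomposition certifies tw(G) ≤ 2. For the lower bound, the 3 vertices {c, d, e} are pairwise adjacent, and any tree decomposition puts a clique entirely inside one bag — forcing width ≥ 2. Therefore the treewidth is 2.

Treewidth 2.
Bags: B1 = {b, e, i}  B2 = {c, e, i}  B3 = {c, d, e}  B4 = {c, h, i}  B5 = {d, e, f}  B6 = {c, g, i}  B7 = {a, c, i}
Tree: B1–B2, B2–B3, B2–B4, B3–B5, B4–B6, B4–B7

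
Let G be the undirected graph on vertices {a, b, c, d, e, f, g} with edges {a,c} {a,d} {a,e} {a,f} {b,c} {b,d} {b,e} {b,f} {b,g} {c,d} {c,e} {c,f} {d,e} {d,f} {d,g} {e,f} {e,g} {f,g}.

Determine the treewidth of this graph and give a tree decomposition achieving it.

The largest bag has 5 vertices, giving width 4; this decomposition certifies tw(G) ≤ 4. On the other hand G contains the 5-clique {b, d, e, f, g}. A clique must lie in a single bag of any decomposition, so no decomposition can have width below 4. The upper and lower bounds meet at 4, so that is the treewidth.

Treewidth 4.
One optimal decomposition is:
Bags: B1 = {b, d, e, f, g}  B2 = {b, c, d, e, f}  B3 = {a, c, d, e, f}
Tree: B1–B2, B2–B3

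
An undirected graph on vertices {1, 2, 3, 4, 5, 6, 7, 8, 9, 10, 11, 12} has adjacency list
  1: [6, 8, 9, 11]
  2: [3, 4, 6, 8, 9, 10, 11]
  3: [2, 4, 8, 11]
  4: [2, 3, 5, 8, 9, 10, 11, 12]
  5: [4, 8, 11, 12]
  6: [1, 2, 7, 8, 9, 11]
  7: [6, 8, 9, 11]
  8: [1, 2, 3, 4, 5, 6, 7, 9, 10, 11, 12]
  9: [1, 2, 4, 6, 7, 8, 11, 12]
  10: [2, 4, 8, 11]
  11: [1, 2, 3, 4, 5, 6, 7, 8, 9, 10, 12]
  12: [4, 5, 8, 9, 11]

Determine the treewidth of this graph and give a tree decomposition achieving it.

Treewidth 4.
Bags: B1 = {4, 8, 9, 11, 12}  B2 = {4, 5, 8, 11, 12}  B3 = {2, 4, 8, 9, 11}  B4 = {2, 6, 8, 9, 11}  B5 = {6, 7, 8, 9, 11}  B6 = {2, 3, 4, 8, 11}  B7 = {1, 6, 8, 9, 11}  B8 = {2, 4, 8, 10, 11}
Tree: B1–B2, B1–B3, B3–B4, B4–B5, B3–B6, B5–B7, B6–B8

The largest bag has 5 vertices, giving width 4; this decomposition certifies tw(G) ≤ 4. On the other hand G contains the 5-clique {1, 6, 8, 9, 11}. A clique must lie in a single bag of any decomposition, so no decomposition can have width below 4. Hence tw(G) = 4 exactly.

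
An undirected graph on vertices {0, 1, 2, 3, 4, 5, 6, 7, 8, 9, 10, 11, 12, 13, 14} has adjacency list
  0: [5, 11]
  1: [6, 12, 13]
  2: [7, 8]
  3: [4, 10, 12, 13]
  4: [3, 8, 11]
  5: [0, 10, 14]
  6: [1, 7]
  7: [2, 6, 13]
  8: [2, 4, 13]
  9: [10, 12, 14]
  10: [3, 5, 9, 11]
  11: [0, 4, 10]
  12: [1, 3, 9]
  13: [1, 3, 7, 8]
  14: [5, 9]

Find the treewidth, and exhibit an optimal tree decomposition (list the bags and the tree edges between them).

Treewidth 3.
Bags: B1 = {0, 5, 9, 14}  B2 = {0, 5, 9, 10}  B3 = {0, 9, 10, 11}  B4 = {9, 10, 11, 12}  B5 = {3, 10, 11, 12}  B6 = {3, 4, 11, 12}  B7 = {1, 3, 4, 12}  B8 = {1, 3, 4, 13}  B9 = {1, 4, 8, 13}  B10 = {1, 6, 8, 13}  B11 = {6, 7, 8, 13}  B12 = {2, 6, 7, 8}
Tree: B1–B2, B2–B3, B3–B4, B4–B5, B5–B6, B6–B7, B7–B8, B8–B9, B9–B10, B10–B11, B11–B12

Every bag has size at most 4, so the width is 4 − 1 = 3 and tw(G) ≤ 3. For the lower bound: the 4 vertex sets {0,5,14}, {9}, {10}, {3,4,11,12} are disjoint, each induces a connected subgraph, and every pair is joined by at least one edge of G. Contracting each set to a single vertex therefore yields K_{4} as a minor, and since treewidth is minor-monotone, tw(G) ≥ tw(K_{4}) = 3. The upper and lower bounds meet at 3, so that is the treewidth.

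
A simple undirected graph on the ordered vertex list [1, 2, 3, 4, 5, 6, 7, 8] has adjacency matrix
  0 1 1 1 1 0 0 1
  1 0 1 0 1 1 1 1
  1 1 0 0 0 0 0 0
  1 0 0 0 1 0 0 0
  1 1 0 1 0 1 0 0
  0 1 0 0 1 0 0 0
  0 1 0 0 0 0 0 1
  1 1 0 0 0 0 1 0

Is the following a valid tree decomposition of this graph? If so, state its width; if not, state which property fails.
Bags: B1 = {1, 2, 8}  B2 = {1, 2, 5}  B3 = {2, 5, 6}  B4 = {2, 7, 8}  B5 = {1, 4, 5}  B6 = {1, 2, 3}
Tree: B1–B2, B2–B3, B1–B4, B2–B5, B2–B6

Yes; width 2.

Every vertex of G appears in some bag (union = {1, 2, 3, 4, 5, 6, 7, 8}); every edge is covered by a bag; and for each vertex v the set of bags containing v is connected in the bag tree. The decomposition is therefore valid. The largest bag has 3 vertices, so the width is 2.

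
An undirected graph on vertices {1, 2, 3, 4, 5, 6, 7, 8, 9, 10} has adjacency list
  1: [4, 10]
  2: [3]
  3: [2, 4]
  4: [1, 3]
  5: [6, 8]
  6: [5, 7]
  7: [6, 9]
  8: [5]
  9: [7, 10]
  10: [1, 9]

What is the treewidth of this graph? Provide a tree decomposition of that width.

Treewidth 1.
Bags: B1 = {2, 3}  B2 = {3, 4}  B3 = {1, 4}  B4 = {1, 10}  B5 = {9, 10}  B6 = {7, 9}  B7 = {6, 7}  B8 = {5, 6}  B9 = {5, 8}
Tree: B1–B2, B2–B3, B3–B4, B4–B5, B5–B6, B6–B7, B7–B8, B8–B9

The largest bag has 2 vertices, giving width 1; this decomposition certifies tw(G) ≤ 1. G has an edge, so its treewidth is at least 1. The upper and lower bounds meet at 1, so that is the treewidth.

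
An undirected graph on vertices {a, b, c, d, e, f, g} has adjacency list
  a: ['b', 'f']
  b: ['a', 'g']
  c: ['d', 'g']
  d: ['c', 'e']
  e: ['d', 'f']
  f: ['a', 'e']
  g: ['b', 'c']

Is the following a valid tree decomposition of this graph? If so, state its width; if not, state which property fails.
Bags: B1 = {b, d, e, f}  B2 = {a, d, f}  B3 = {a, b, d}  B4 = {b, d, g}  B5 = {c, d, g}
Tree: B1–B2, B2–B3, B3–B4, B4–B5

No — bags containing vertex b are not connected in the tree.

A tree decomposition must satisfy three properties: every vertex lies in some bag; for every edge, both endpoints lie together in some bag; and for every vertex, the bags containing it form a connected subtree. Here bags containing vertex b are not connected in the tree, so the decomposition is invalid.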